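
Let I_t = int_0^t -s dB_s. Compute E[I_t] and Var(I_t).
E[I_t] = 0; Var(I_t) = t^3/3

The Itô integral of a deterministic integrand f(s) has mean 0 because each increment f(s) * (B_{s+ds} - B_s) has mean 0. By the Itô isometry:
  Var( int_0^t f(s) dB_s ) = E[ (int_0^t f(s) dB_s)^2 ] = int_0^t f(s)^2 ds.
Here f(s) = -s, so f(s)^2 = s^2. Integrate:
  int_0^t (s^2) ds = t^3/3.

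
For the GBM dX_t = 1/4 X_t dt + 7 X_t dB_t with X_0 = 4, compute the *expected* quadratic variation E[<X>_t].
E[<X>_t] = 1568*exp(99*t/2)/99 - 1568/99

<X>_t = int_0^t (7 * X_s)^2 ds. Taking expectation inside the integral: E[<X>_t] = 7^2 * int_0^t E[X_s^2] ds. For GBM, E[X_s^2] = x_0^2 * exp((2 mu + sigma^2) s). Integrating:
  E[<X>_t] = 7^2 * 4^2 * (exp((2*(1/4) + 7^2) t) - 1) / (2*(1/4) + 7^2)
           = 7^2 * 4^2 * (exp((99/2) t) - 1) / (99/2) = 1568*exp(99*t/2)/99 - 1568/99.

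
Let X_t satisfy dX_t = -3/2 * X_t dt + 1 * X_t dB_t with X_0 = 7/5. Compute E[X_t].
E[X_t] = 7*exp(-3*t/2)/5

For GBM dX = mu X dt + sigma X dB with X_0 = x_0, apply Itô to Y = log X: dY = (mu - sigma^2/2) dt + sigma dB, so Y_t = log(x_0) + (mu - sigma^2/2) t + sigma B_t and hence X_t = x_0 * exp((mu - sigma^2/2) t + sigma B_t).
With mu = -3/2, sigma = 1, x_0 = 7/5, this gives:
  X_t = 7/5 * exp((-2) * t + (1) * B_t).
Since sigma*B_t ~ Normal(0, sigma^2 t), E[exp(sigma*B_t)] = exp(sigma^2 t / 2); so E[X_t] = x_0 * exp((mu - sigma^2/2) t) * exp(sigma^2 t / 2) = x_0 * exp(mu t) = 7*exp(-3*t/2)/5.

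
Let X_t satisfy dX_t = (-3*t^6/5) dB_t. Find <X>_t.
<X>_t = 9*t^13/325

For an Itô process dX_t = a(t) dt + b(t) dB_t, the quadratic variation is <X>_t = int_0^t b(s)^2 ds (the drift term does not contribute). Here b(s) = -3*s^6/5, so
  b(s)^2 = 9*s^12/25.
Integrating from 0 to t:
  <X>_t = int_0^t (9*s^12/25) ds = 9*t^13/325.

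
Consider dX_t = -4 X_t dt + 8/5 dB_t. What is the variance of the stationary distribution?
lim Var(X_t) = 8/25

The OU SDE dX = -theta X dt + sigma dB admits the integrating factor exp(theta t): d(exp(theta t) X_t) = sigma exp(theta t) dB_t. Integrating from 0 to t gives X_t = x_0 * exp(-theta t) + sigma * int_0^t exp(-theta (t-s)) dB_s for any initial x_0. The Itô integral has variance (by the Itô isometry) sigma^2 * int_0^t exp(-2 theta (t - s)) ds = sigma^2 * (1 - exp(-2 theta t)) / (2 theta), independent of x_0.
With theta = 4, sigma = 8/5:
  Var(X_t) = (8/5)^2 * (1 - exp(-2*4 t)) / (2 * 4) = 8/25 - 8*exp(-8*t)/25.
As t -> infinity, exp(-2*4 t) -> 0, so the stationary variance is sigma^2 / (2 theta) = 8/25.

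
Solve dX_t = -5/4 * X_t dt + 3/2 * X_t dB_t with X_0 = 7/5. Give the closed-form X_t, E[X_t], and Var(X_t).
X_t = 7/5 * exp((-19/8) t + (3/2) B_t); E[X_t] = 7*exp(-5*t/4)/5; Var(X_t) = (49*exp(9*t/4) - 49)*exp(-5*t/2)/25

For GBM dX = mu X dt + sigma X dB with X_0 = x_0, apply Itô to Y = log X: dY = (mu - sigma^2/2) dt + sigma dB, so Y_t = log(x_0) + (mu - sigma^2/2) t + sigma B_t and hence X_t = x_0 * exp((mu - sigma^2/2) t + sigma B_t).
With mu = -5/4, sigma = 3/2, x_0 = 7/5, this gives:
  X_t = 7/5 * exp((-19/8) * t + (3/2) * B_t).
Since sigma*B_t ~ Normal(0, sigma^2 t), E[exp(sigma*B_t)] = exp(sigma^2 t / 2); so E[X_t] = x_0 * exp((mu - sigma^2/2) t) * exp(sigma^2 t / 2) = x_0 * exp(mu t) = 7*exp(-5*t/4)/5.
Var(X_t) = E[X_t^2] - (E[X_t])^2 = x_0^2 * exp(2 mu t) * (exp(sigma^2 t) - 1) = (49*exp(9*t/4) - 49)*exp(-5*t/2)/25.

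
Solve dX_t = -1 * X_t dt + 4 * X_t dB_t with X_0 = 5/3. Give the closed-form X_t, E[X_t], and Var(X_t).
X_t = 5/3 * exp((-9) t + (4) B_t); E[X_t] = 5*exp(-t)/3; Var(X_t) = (25*exp(16*t) - 25)*exp(-2*t)/9

For GBM dX = mu X dt + sigma X dB with X_0 = x_0, apply Itô to Y = log X: dY = (mu - sigma^2/2) dt + sigma dB, so Y_t = log(x_0) + (mu - sigma^2/2) t + sigma B_t and hence X_t = x_0 * exp((mu - sigma^2/2) t + sigma B_t).
With mu = -1, sigma = 4, x_0 = 5/3, this gives:
  X_t = 5/3 * exp((-9) * t + (4) * B_t).
Since sigma*B_t ~ Normal(0, sigma^2 t), E[exp(sigma*B_t)] = exp(sigma^2 t / 2); so E[X_t] = x_0 * exp((mu - sigma^2/2) t) * exp(sigma^2 t / 2) = x_0 * exp(mu t) = 5*exp(-t)/3.
Var(X_t) = E[X_t^2] - (E[X_t])^2 = x_0^2 * exp(2 mu t) * (exp(sigma^2 t) - 1) = (25*exp(16*t) - 25)*exp(-2*t)/9.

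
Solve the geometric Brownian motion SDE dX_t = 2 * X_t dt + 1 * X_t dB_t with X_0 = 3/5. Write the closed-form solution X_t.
X_t = 3/5 * exp((3/2) * t + (1) * B_t)

For GBM dX = mu X dt + sigma X dB with X_0 = x_0, apply Itô to Y = log X: dY = (mu - sigma^2/2) dt + sigma dB, so Y_t = log(x_0) + (mu - sigma^2/2) t + sigma B_t and hence X_t = x_0 * exp((mu - sigma^2/2) t + sigma B_t).
With mu = 2, sigma = 1, x_0 = 3/5, this gives:
  X_t = 3/5 * exp((3/2) * t + (1) * B_t).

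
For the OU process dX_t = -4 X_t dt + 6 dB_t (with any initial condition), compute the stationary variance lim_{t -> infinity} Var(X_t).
lim Var(X_t) = 9/2

The OU SDE dX = -theta X dt + sigma dB admits the integrating factor exp(theta t): d(exp(theta t) X_t) = sigma exp(theta t) dB_t. Integrating from 0 to t gives X_t = x_0 * exp(-theta t) + sigma * int_0^t exp(-theta (t-s)) dB_s for any initial x_0. The Itô integral has variance (by the Itô isometry) sigma^2 * int_0^t exp(-2 theta (t - s)) ds = sigma^2 * (1 - exp(-2 theta t)) / (2 theta), independent of x_0.
With theta = 4, sigma = 6:
  Var(X_t) = (6)^2 * (1 - exp(-2*4 t)) / (2 * 4) = 9/2 - 9*exp(-8*t)/2.
As t -> infinity, exp(-2*4 t) -> 0, so the stationary variance is sigma^2 / (2 theta) = 9/2.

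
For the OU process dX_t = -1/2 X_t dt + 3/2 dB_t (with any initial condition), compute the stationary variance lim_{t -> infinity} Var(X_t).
lim Var(X_t) = 9/4

The OU SDE dX = -theta X dt + sigma dB admits the integrating factor exp(theta t): d(exp(theta t) X_t) = sigma exp(theta t) dB_t. Integrating from 0 to t gives X_t = x_0 * exp(-theta t) + sigma * int_0^t exp(-theta (t-s)) dB_s for any initial x_0. The Itô integral has variance (by the Itô isometry) sigma^2 * int_0^t exp(-2 theta (t - s)) ds = sigma^2 * (1 - exp(-2 theta t)) / (2 theta), independent of x_0.
With theta = 1/2, sigma = 3/2:
  Var(X_t) = (3/2)^2 * (1 - exp(-2*1/2 t)) / (2 * 1/2) = 9/4 - 9*exp(-t)/4.
As t -> infinity, exp(-2*1/2 t) -> 0, so the stationary variance is sigma^2 / (2 theta) = 9/4.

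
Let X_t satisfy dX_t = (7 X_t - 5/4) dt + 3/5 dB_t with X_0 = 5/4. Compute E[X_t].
E[X_t] = 15*exp(7*t)/14 + 5/28

Taking expectations and using E[dB_t] = 0, the mean m(t) = E[X_t] satisfies the ODE m'(t) = a m(t) + b with m(0) = x_0. With a = 7, b = -5/4, x_0 = 5/4, the solution is
  m(t) = x_0 * exp(a t) + (b/a) * (exp(a t) - 1)
       = (5/4) * exp(7 t) + ((-5/4)/7) * (exp(7 t) - 1)
       = 15*exp(7*t)/14 + 5/28.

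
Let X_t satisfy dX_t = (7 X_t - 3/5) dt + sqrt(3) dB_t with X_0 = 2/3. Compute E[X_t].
E[X_t] = 61*exp(7*t)/105 + 3/35

Taking expectations and using E[dB_t] = 0, the mean m(t) = E[X_t] satisfies the ODE m'(t) = a m(t) + b with m(0) = x_0. With a = 7, b = -3/5, x_0 = 2/3, the solution is
  m(t) = x_0 * exp(a t) + (b/a) * (exp(a t) - 1)
       = (2/3) * exp(7 t) + ((-3/5)/7) * (exp(7 t) - 1)
       = 61*exp(7*t)/105 + 3/35.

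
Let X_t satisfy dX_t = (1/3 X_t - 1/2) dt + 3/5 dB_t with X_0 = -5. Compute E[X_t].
E[X_t] = 3/2 - 13*exp(t/3)/2

Taking expectations and using E[dB_t] = 0, the mean m(t) = E[X_t] satisfies the ODE m'(t) = a m(t) + b with m(0) = x_0. With a = 1/3, b = -1/2, x_0 = -5, the solution is
  m(t) = x_0 * exp(a t) + (b/a) * (exp(a t) - 1)
       = (-5) * exp((1/3) t) + ((-1/2)/(1/3)) * (exp((1/3) t) - 1)
       = 3/2 - 13*exp(t/3)/2.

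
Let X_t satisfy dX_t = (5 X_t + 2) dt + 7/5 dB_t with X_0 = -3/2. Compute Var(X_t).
Var(X_t) = 49*exp(10*t)/250 - 49/250

The variance V(t) = Var(X_t) satisfies V'(t) = 2 a V(t) + c^2 with V(0) = 0 (drift coefficient is linear in X, diffusion is constant). With a = 5, c = 7/5, the solution is
  V(t) = (c^2 / (2 a)) * (exp(2 a t) - 1)
       = ((7/5)^2 / (2*5)) * (exp(10 t) - 1)
       = 49*exp(10*t)/250 - 49/250.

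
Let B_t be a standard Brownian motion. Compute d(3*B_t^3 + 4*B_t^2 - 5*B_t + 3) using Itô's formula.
d(3*B_t^3 + 4*B_t^2 - 5*B_t + 3) = (9*B_t + 4) dt + (9*B_t^2 + 8*B_t - 5) dB_t

Itô's formula for f(B_t) gives d f(B_t) = f'(B_t) dB_t + (1/2) f''(B_t) dt. Compute derivatives of f(x) = 3*x^3 + 4*x^2 - 5*x + 3:
  f'(x)  = 9*x^2 + 8*x - 5
  f''(x) = 18*x + 8
Substitute x = B_t and multiply the f'' term by 1/2:
  drift     = (1/2) * (18*x + 8) evaluated at B_t = 9*B_t + 4
  diffusion = (9*x^2 + 8*x - 5) evaluated at B_t = 9*B_t^2 + 8*B_t - 5
Therefore d(3*B_t^3 + 4*B_t^2 - 5*B_t + 3) = (9*B_t + 4) dt + (9*B_t^2 + 8*B_t - 5) dB_t.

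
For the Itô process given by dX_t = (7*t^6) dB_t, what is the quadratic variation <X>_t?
<X>_t = 49*t^13/13

For an Itô process dX_t = a(t) dt + b(t) dB_t, the quadratic variation is <X>_t = int_0^t b(s)^2 ds (the drift term does not contribute). Here b(s) = 7*s^6, so
  b(s)^2 = 49*s^12.
Integrating from 0 to t:
  <X>_t = int_0^t (49*s^12) ds = 49*t^13/13.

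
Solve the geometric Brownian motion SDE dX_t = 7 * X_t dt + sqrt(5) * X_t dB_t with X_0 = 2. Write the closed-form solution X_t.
X_t = 2 * exp((9/2) * t + (sqrt(5)) * B_t)

For GBM dX = mu X dt + sigma X dB with X_0 = x_0, apply Itô to Y = log X: dY = (mu - sigma^2/2) dt + sigma dB, so Y_t = log(x_0) + (mu - sigma^2/2) t + sigma B_t and hence X_t = x_0 * exp((mu - sigma^2/2) t + sigma B_t).
With mu = 7, sigma = sqrt(5), x_0 = 2, this gives:
  X_t = 2 * exp((9/2) * t + (sqrt(5)) * B_t).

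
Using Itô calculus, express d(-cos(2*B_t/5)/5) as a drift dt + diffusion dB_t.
d(-cos(2*B_t/5)/5) = (2*cos(2*B_t/5)/125) dt + (2*sin(2*B_t/5)/25) dB_t

Itô's formula for f(B_t) gives d f(B_t) = f'(B_t) dB_t + (1/2) f''(B_t) dt. Compute derivatives of f(x) = -cos(2*x/5)/5:
  f'(x)  = 2*sin(2*x/5)/25
  f''(x) = 4*cos(2*x/5)/125
Substitute x = B_t and multiply the f'' term by 1/2:
  drift     = (1/2) * (4*cos(2*x/5)/125) evaluated at B_t = 2*cos(2*B_t/5)/125
  diffusion = (2*sin(2*x/5)/25) evaluated at B_t = 2*sin(2*B_t/5)/25
Therefore d(-cos(2*B_t/5)/5) = (2*cos(2*B_t/5)/125) dt + (2*sin(2*B_t/5)/25) dB_t.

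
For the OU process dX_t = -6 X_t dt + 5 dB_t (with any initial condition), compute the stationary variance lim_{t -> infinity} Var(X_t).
lim Var(X_t) = 25/12

The OU SDE dX = -theta X dt + sigma dB admits the integrating factor exp(theta t): d(exp(theta t) X_t) = sigma exp(theta t) dB_t. Integrating from 0 to t gives X_t = x_0 * exp(-theta t) + sigma * int_0^t exp(-theta (t-s)) dB_s for any initial x_0. The Itô integral has variance (by the Itô isometry) sigma^2 * int_0^t exp(-2 theta (t - s)) ds = sigma^2 * (1 - exp(-2 theta t)) / (2 theta), independent of x_0.
With theta = 6, sigma = 5:
  Var(X_t) = (5)^2 * (1 - exp(-2*6 t)) / (2 * 6) = 25/12 - 25*exp(-12*t)/12.
As t -> infinity, exp(-2*6 t) -> 0, so the stationary variance is sigma^2 / (2 theta) = 25/12.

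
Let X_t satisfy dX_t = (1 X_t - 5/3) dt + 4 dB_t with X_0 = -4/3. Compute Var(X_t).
Var(X_t) = 8*exp(2*t) - 8

The variance V(t) = Var(X_t) satisfies V'(t) = 2 a V(t) + c^2 with V(0) = 0 (drift coefficient is linear in X, diffusion is constant). With a = 1, c = 4, the solution is
  V(t) = (c^2 / (2 a)) * (exp(2 a t) - 1)
       = (4^2 / (2*1)) * (exp(2 t) - 1)
       = 8*exp(2*t) - 8.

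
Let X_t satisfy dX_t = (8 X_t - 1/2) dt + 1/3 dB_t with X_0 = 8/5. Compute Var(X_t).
Var(X_t) = exp(16*t)/144 - 1/144

The variance V(t) = Var(X_t) satisfies V'(t) = 2 a V(t) + c^2 with V(0) = 0 (drift coefficient is linear in X, diffusion is constant). With a = 8, c = 1/3, the solution is
  V(t) = (c^2 / (2 a)) * (exp(2 a t) - 1)
       = ((1/3)^2 / (2*8)) * (exp(16 t) - 1)
       = exp(16*t)/144 - 1/144.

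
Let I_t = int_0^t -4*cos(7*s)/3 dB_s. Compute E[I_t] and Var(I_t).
E[I_t] = 0; Var(I_t) = 8*t/9 + 4*sin(14*t)/63

The Itô integral of a deterministic integrand f(s) has mean 0 because each increment f(s) * (B_{s+ds} - B_s) has mean 0. By the Itô isometry:
  Var( int_0^t f(s) dB_s ) = E[ (int_0^t f(s) dB_s)^2 ] = int_0^t f(s)^2 ds.
Here f(s) = -4*cos(7*s)/3, so f(s)^2 = 16*cos(7*s)^2/9. Integrate:
  int_0^t (16*cos(7*s)^2/9) ds = 8*t/9 + 4*sin(14*t)/63.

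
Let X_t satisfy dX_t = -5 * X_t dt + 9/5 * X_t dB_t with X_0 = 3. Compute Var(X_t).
Var(X_t) = (9*exp(81*t/25) - 9)*exp(-10*t)

For GBM dX = mu X dt + sigma X dB with X_0 = x_0, apply Itô to Y = log X: dY = (mu - sigma^2/2) dt + sigma dB, so Y_t = log(x_0) + (mu - sigma^2/2) t + sigma B_t and hence X_t = x_0 * exp((mu - sigma^2/2) t + sigma B_t).
With mu = -5, sigma = 9/5, x_0 = 3, this gives:
  X_t = 3 * exp((-331/50) * t + (9/5) * B_t).
Since sigma*B_t ~ Normal(0, sigma^2 t), E[exp(sigma*B_t)] = exp(sigma^2 t / 2); so E[X_t] = x_0 * exp((mu - sigma^2/2) t) * exp(sigma^2 t / 2) = x_0 * exp(mu t) = 3*exp(-5*t).
Var(X_t) = E[X_t^2] - (E[X_t])^2 = x_0^2 * exp(2 mu t) * (exp(sigma^2 t) - 1) = (9*exp(81*t/25) - 9)*exp(-10*t).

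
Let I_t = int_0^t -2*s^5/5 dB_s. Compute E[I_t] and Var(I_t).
E[I_t] = 0; Var(I_t) = 4*t^11/275

The Itô integral of a deterministic integrand f(s) has mean 0 because each increment f(s) * (B_{s+ds} - B_s) has mean 0. By the Itô isometry:
  Var( int_0^t f(s) dB_s ) = E[ (int_0^t f(s) dB_s)^2 ] = int_0^t f(s)^2 ds.
Here f(s) = -2*s^5/5, so f(s)^2 = 4*s^10/25. Integrate:
  int_0^t (4*s^10/25) ds = 4*t^11/275.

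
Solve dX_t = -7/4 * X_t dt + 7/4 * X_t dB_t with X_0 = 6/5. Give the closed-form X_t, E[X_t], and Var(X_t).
X_t = 6/5 * exp((-105/32) t + (7/4) B_t); E[X_t] = 6*exp(-7*t/4)/5; Var(X_t) = (36*exp(49*t/16) - 36)*exp(-7*t/2)/25

For GBM dX = mu X dt + sigma X dB with X_0 = x_0, apply Itô to Y = log X: dY = (mu - sigma^2/2) dt + sigma dB, so Y_t = log(x_0) + (mu - sigma^2/2) t + sigma B_t and hence X_t = x_0 * exp((mu - sigma^2/2) t + sigma B_t).
With mu = -7/4, sigma = 7/4, x_0 = 6/5, this gives:
  X_t = 6/5 * exp((-105/32) * t + (7/4) * B_t).
Since sigma*B_t ~ Normal(0, sigma^2 t), E[exp(sigma*B_t)] = exp(sigma^2 t / 2); so E[X_t] = x_0 * exp((mu - sigma^2/2) t) * exp(sigma^2 t / 2) = x_0 * exp(mu t) = 6*exp(-7*t/4)/5.
Var(X_t) = E[X_t^2] - (E[X_t])^2 = x_0^2 * exp(2 mu t) * (exp(sigma^2 t) - 1) = (36*exp(49*t/16) - 36)*exp(-7*t/2)/25.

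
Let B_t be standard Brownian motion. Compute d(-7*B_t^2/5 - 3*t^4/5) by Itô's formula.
d(-7*B_t^2/5 - 3*t^4/5) = (-12*t^3/5 - 7/5) dt + (-14*B_t/5) dB_t

Itô's formula for f(t, x): d f(t, B_t) = (f_t + (1/2) f_xx) dt + f_x dB_t. Compute partials of f(t, x) = -3*t^4/5 - 7*x^2/5:
  f_t(t,x)  = -12*t^3/5
  f_x(t,x)  = -14*x/5
  f_xx(t,x) = -14/5
Assemble drift = f_t + (1/2) f_xx = -12*t^3/5 - 7/5 and diffusion = f_x = -14*x/5. Substituting x = B_t:
  d(-7*B_t^2/5 - 3*t^4/5) = (-12*t^3/5 - 7/5) dt + (-14*B_t/5) dB_t.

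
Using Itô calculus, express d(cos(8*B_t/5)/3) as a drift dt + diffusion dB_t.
d(cos(8*B_t/5)/3) = (-32*cos(8*B_t/5)/75) dt + (-8*sin(8*B_t/5)/15) dB_t

Itô's formula for f(B_t) gives d f(B_t) = f'(B_t) dB_t + (1/2) f''(B_t) dt. Compute derivatives of f(x) = cos(8*x/5)/3:
  f'(x)  = -8*sin(8*x/5)/15
  f''(x) = -64*cos(8*x/5)/75
Substitute x = B_t and multiply the f'' term by 1/2:
  drift     = (1/2) * (-64*cos(8*x/5)/75) evaluated at B_t = -32*cos(8*B_t/5)/75
  diffusion = (-8*sin(8*x/5)/15) evaluated at B_t = -8*sin(8*B_t/5)/15
Therefore d(cos(8*B_t/5)/3) = (-32*cos(8*B_t/5)/75) dt + (-8*sin(8*B_t/5)/15) dB_t.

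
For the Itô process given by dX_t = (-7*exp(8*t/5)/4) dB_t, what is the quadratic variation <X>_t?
<X>_t = 245*exp(16*t/5)/256 - 245/256

For an Itô process dX_t = a(t) dt + b(t) dB_t, the quadratic variation is <X>_t = int_0^t b(s)^2 ds (the drift term does not contribute). Here b(s) = -7*exp(8*s/5)/4, so
  b(s)^2 = 49*exp(16*s/5)/16.
Integrating from 0 to t:
  <X>_t = int_0^t (49*exp(16*s/5)/16) ds = 245*exp(16*t/5)/256 - 245/256.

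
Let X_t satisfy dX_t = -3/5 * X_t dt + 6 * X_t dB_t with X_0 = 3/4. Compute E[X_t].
E[X_t] = 3*exp(-3*t/5)/4

For GBM dX = mu X dt + sigma X dB with X_0 = x_0, apply Itô to Y = log X: dY = (mu - sigma^2/2) dt + sigma dB, so Y_t = log(x_0) + (mu - sigma^2/2) t + sigma B_t and hence X_t = x_0 * exp((mu - sigma^2/2) t + sigma B_t).
With mu = -3/5, sigma = 6, x_0 = 3/4, this gives:
  X_t = 3/4 * exp((-93/5) * t + (6) * B_t).
Since sigma*B_t ~ Normal(0, sigma^2 t), E[exp(sigma*B_t)] = exp(sigma^2 t / 2); so E[X_t] = x_0 * exp((mu - sigma^2/2) t) * exp(sigma^2 t / 2) = x_0 * exp(mu t) = 3*exp(-3*t/5)/4.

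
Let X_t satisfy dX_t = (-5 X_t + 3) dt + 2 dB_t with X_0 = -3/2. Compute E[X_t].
E[X_t] = 3/5 - 21*exp(-5*t)/10

Taking expectations and using E[dB_t] = 0, the mean m(t) = E[X_t] satisfies the ODE m'(t) = a m(t) + b with m(0) = x_0. With a = -5, b = 3, x_0 = -3/2, the solution is
  m(t) = x_0 * exp(a t) + (b/a) * (exp(a t) - 1)
       = (-3/2) * exp((-5) t) + (3/(-5)) * (exp((-5) t) - 1)
       = 3/5 - 21*exp(-5*t)/10.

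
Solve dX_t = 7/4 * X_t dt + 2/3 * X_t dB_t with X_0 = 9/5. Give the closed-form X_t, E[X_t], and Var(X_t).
X_t = 9/5 * exp((55/36) t + (2/3) B_t); E[X_t] = 9*exp(7*t/4)/5; Var(X_t) = 81*(exp(4*t/9) - 1)*exp(7*t/2)/25

For GBM dX = mu X dt + sigma X dB with X_0 = x_0, apply Itô to Y = log X: dY = (mu - sigma^2/2) dt + sigma dB, so Y_t = log(x_0) + (mu - sigma^2/2) t + sigma B_t and hence X_t = x_0 * exp((mu - sigma^2/2) t + sigma B_t).
With mu = 7/4, sigma = 2/3, x_0 = 9/5, this gives:
  X_t = 9/5 * exp((55/36) * t + (2/3) * B_t).
Since sigma*B_t ~ Normal(0, sigma^2 t), E[exp(sigma*B_t)] = exp(sigma^2 t / 2); so E[X_t] = x_0 * exp((mu - sigma^2/2) t) * exp(sigma^2 t / 2) = x_0 * exp(mu t) = 9*exp(7*t/4)/5.
Var(X_t) = E[X_t^2] - (E[X_t])^2 = x_0^2 * exp(2 mu t) * (exp(sigma^2 t) - 1) = 81*(exp(4*t/9) - 1)*exp(7*t/2)/25.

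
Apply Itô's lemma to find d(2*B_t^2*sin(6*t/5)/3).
d(2*B_t^2*sin(6*t/5)/3) = (4*B_t^2*cos(6*t/5)/5 + 2*sin(6*t/5)/3) dt + (4*B_t*sin(6*t/5)/3) dB_t

Itô's formula for f(t, x): d f(t, B_t) = (f_t + (1/2) f_xx) dt + f_x dB_t. Compute partials of f(t, x) = 2*x^2*sin(6*t/5)/3:
  f_t(t,x)  = 4*x^2*cos(6*t/5)/5
  f_x(t,x)  = 4*x*sin(6*t/5)/3
  f_xx(t,x) = 4*sin(6*t/5)/3
Assemble drift = f_t + (1/2) f_xx = 4*x^2*cos(6*t/5)/5 + 2*sin(6*t/5)/3 and diffusion = f_x = 4*x*sin(6*t/5)/3. Substituting x = B_t:
  d(2*B_t^2*sin(6*t/5)/3) = (4*B_t^2*cos(6*t/5)/5 + 2*sin(6*t/5)/3) dt + (4*B_t*sin(6*t/5)/3) dB_t.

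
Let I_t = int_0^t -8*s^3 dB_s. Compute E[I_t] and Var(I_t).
E[I_t] = 0; Var(I_t) = 64*t^7/7

The Itô integral of a deterministic integrand f(s) has mean 0 because each increment f(s) * (B_{s+ds} - B_s) has mean 0. By the Itô isometry:
  Var( int_0^t f(s) dB_s ) = E[ (int_0^t f(s) dB_s)^2 ] = int_0^t f(s)^2 ds.
Here f(s) = -8*s^3, so f(s)^2 = 64*s^6. Integrate:
  int_0^t (64*s^6) ds = 64*t^7/7.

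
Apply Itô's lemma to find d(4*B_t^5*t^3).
d(4*B_t^5*t^3) = (B_t^3*t^2*(12*B_t^2 + 40*t)) dt + (20*B_t^4*t^3) dB_t

Itô's formula for f(t, x): d f(t, B_t) = (f_t + (1/2) f_xx) dt + f_x dB_t. Compute partials of f(t, x) = 4*t^3*x^5:
  f_t(t,x)  = 12*t^2*x^5
  f_x(t,x)  = 20*t^3*x^4
  f_xx(t,x) = 80*t^3*x^3
Assemble drift = f_t + (1/2) f_xx = t^2*x^3*(40*t + 12*x^2) and diffusion = f_x = 20*t^3*x^4. Substituting x = B_t:
  d(4*B_t^5*t^3) = (B_t^3*t^2*(12*B_t^2 + 40*t)) dt + (20*B_t^4*t^3) dB_t.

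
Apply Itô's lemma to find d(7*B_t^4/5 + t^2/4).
d(7*B_t^4/5 + t^2/4) = (42*B_t^2/5 + t/2) dt + (28*B_t^3/5) dB_t

Itô's formula for f(t, x): d f(t, B_t) = (f_t + (1/2) f_xx) dt + f_x dB_t. Compute partials of f(t, x) = t^2/4 + 7*x^4/5:
  f_t(t,x)  = t/2
  f_x(t,x)  = 28*x^3/5
  f_xx(t,x) = 84*x^2/5
Assemble drift = f_t + (1/2) f_xx = t/2 + 42*x^2/5 and diffusion = f_x = 28*x^3/5. Substituting x = B_t:
  d(7*B_t^4/5 + t^2/4) = (42*B_t^2/5 + t/2) dt + (28*B_t^3/5) dB_t.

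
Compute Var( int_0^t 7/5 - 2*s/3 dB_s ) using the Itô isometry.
Var = t*(100*t^2 - 630*t + 1323)/675

The Itô integral of a deterministic integrand f(s) has mean 0 because each increment f(s) * (B_{s+ds} - B_s) has mean 0. By the Itô isometry:
  Var( int_0^t f(s) dB_s ) = E[ (int_0^t f(s) dB_s)^2 ] = int_0^t f(s)^2 ds.
Here f(s) = 7/5 - 2*s/3, so f(s)^2 = (10*s - 21)^2/225. Integrate:
  int_0^t ((10*s - 21)^2/225) ds = t*(100*t^2 - 630*t + 1323)/675.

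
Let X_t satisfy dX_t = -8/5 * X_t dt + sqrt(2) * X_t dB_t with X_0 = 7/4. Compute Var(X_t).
Var(X_t) = (49*exp(2*t) - 49)*exp(-16*t/5)/16

For GBM dX = mu X dt + sigma X dB with X_0 = x_0, apply Itô to Y = log X: dY = (mu - sigma^2/2) dt + sigma dB, so Y_t = log(x_0) + (mu - sigma^2/2) t + sigma B_t and hence X_t = x_0 * exp((mu - sigma^2/2) t + sigma B_t).
With mu = -8/5, sigma = sqrt(2), x_0 = 7/4, this gives:
  X_t = 7/4 * exp((-13/5) * t + (sqrt(2)) * B_t).
Since sigma*B_t ~ Normal(0, sigma^2 t), E[exp(sigma*B_t)] = exp(sigma^2 t / 2); so E[X_t] = x_0 * exp((mu - sigma^2/2) t) * exp(sigma^2 t / 2) = x_0 * exp(mu t) = 7*exp(-8*t/5)/4.
Var(X_t) = E[X_t^2] - (E[X_t])^2 = x_0^2 * exp(2 mu t) * (exp(sigma^2 t) - 1) = (49*exp(2*t) - 49)*exp(-16*t/5)/16.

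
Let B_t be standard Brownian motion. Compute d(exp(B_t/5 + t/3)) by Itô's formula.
d(exp(B_t/5 + t/3)) = (53*exp(B_t/5 + t/3)/150) dt + (exp(B_t/5 + t/3)/5) dB_t

Itô's formula for f(t, x): d f(t, B_t) = (f_t + (1/2) f_xx) dt + f_x dB_t. Compute partials of f(t, x) = exp(t/3 + x/5):
  f_t(t,x)  = exp(t/3 + x/5)/3
  f_x(t,x)  = exp(t/3 + x/5)/5
  f_xx(t,x) = exp(t/3 + x/5)/25
Assemble drift = f_t + (1/2) f_xx = 53*exp(t/3 + x/5)/150 and diffusion = f_x = exp(t/3 + x/5)/5. Substituting x = B_t:
  d(exp(B_t/5 + t/3)) = (53*exp(B_t/5 + t/3)/150) dt + (exp(B_t/5 + t/3)/5) dB_t.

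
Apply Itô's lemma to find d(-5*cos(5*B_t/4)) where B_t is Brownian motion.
d(-5*cos(5*B_t/4)) = (125*cos(5*B_t/4)/32) dt + (25*sin(5*B_t/4)/4) dB_t

Itô's formula for f(B_t) gives d f(B_t) = f'(B_t) dB_t + (1/2) f''(B_t) dt. Compute derivatives of f(x) = -5*cos(5*x/4):
  f'(x)  = 25*sin(5*x/4)/4
  f''(x) = 125*cos(5*x/4)/16
Substitute x = B_t and multiply the f'' term by 1/2:
  drift     = (1/2) * (125*cos(5*x/4)/16) evaluated at B_t = 125*cos(5*B_t/4)/32
  diffusion = (25*sin(5*x/4)/4) evaluated at B_t = 25*sin(5*B_t/4)/4
Therefore d(-5*cos(5*B_t/4)) = (125*cos(5*B_t/4)/32) dt + (25*sin(5*B_t/4)/4) dB_t.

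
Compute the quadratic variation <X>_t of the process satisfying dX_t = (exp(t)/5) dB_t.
<X>_t = exp(2*t)/50 - 1/50

For an Itô process dX_t = a(t) dt + b(t) dB_t, the quadratic variation is <X>_t = int_0^t b(s)^2 ds (the drift term does not contribute). Here b(s) = exp(s)/5, so
  b(s)^2 = exp(2*s)/25.
Integrating from 0 to t:
  <X>_t = int_0^t (exp(2*s)/25) ds = exp(2*t)/50 - 1/50.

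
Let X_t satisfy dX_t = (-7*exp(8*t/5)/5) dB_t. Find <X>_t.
<X>_t = 49*exp(16*t/5)/80 - 49/80

For an Itô process dX_t = a(t) dt + b(t) dB_t, the quadratic variation is <X>_t = int_0^t b(s)^2 ds (the drift term does not contribute). Here b(s) = -7*exp(8*s/5)/5, so
  b(s)^2 = 49*exp(16*s/5)/25.
Integrating from 0 to t:
  <X>_t = int_0^t (49*exp(16*s/5)/25) ds = 49*exp(16*t/5)/80 - 49/80.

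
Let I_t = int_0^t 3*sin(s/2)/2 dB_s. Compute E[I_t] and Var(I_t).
E[I_t] = 0; Var(I_t) = 9*t/8 - 9*sin(t)/8

The Itô integral of a deterministic integrand f(s) has mean 0 because each increment f(s) * (B_{s+ds} - B_s) has mean 0. By the Itô isometry:
  Var( int_0^t f(s) dB_s ) = E[ (int_0^t f(s) dB_s)^2 ] = int_0^t f(s)^2 ds.
Here f(s) = 3*sin(s/2)/2, so f(s)^2 = 9*sin(s/2)^2/4. Integrate:
  int_0^t (9*sin(s/2)^2/4) ds = 9*t/8 - 9*sin(t)/8.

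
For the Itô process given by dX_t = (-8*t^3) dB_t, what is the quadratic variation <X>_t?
<X>_t = 64*t^7/7

For an Itô process dX_t = a(t) dt + b(t) dB_t, the quadratic variation is <X>_t = int_0^t b(s)^2 ds (the drift term does not contribute). Here b(s) = -8*s^3, so
  b(s)^2 = 64*s^6.
Integrating from 0 to t:
  <X>_t = int_0^t (64*s^6) ds = 64*t^7/7.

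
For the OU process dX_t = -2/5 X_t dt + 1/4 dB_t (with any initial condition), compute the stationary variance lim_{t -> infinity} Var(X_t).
lim Var(X_t) = 5/64

The OU SDE dX = -theta X dt + sigma dB admits the integrating factor exp(theta t): d(exp(theta t) X_t) = sigma exp(theta t) dB_t. Integrating from 0 to t gives X_t = x_0 * exp(-theta t) + sigma * int_0^t exp(-theta (t-s)) dB_s for any initial x_0. The Itô integral has variance (by the Itô isometry) sigma^2 * int_0^t exp(-2 theta (t - s)) ds = sigma^2 * (1 - exp(-2 theta t)) / (2 theta), independent of x_0.
With theta = 2/5, sigma = 1/4:
  Var(X_t) = (1/4)^2 * (1 - exp(-2*2/5 t)) / (2 * 2/5) = 5/64 - 5*exp(-4*t/5)/64.
As t -> infinity, exp(-2*2/5 t) -> 0, so the stationary variance is sigma^2 / (2 theta) = 5/64.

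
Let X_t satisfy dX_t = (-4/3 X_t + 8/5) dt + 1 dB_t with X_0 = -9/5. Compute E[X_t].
E[X_t] = 6/5 - 3*exp(-4*t/3)

Taking expectations and using E[dB_t] = 0, the mean m(t) = E[X_t] satisfies the ODE m'(t) = a m(t) + b with m(0) = x_0. With a = -4/3, b = 8/5, x_0 = -9/5, the solution is
  m(t) = x_0 * exp(a t) + (b/a) * (exp(a t) - 1)
       = (-9/5) * exp((-4/3) t) + ((8/5)/(-4/3)) * (exp((-4/3) t) - 1)
       = 6/5 - 3*exp(-4*t/3).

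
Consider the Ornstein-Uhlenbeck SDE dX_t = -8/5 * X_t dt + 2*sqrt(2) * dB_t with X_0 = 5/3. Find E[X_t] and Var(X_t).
E[X_t] = 5*exp(-8*t/5)/3; Var(X_t) = 5/2 - 5*exp(-16*t/5)/2

The OU SDE dX = -theta X dt + sigma dB admits the integrating factor exp(theta t): d(exp(theta t) X_t) = sigma exp(theta t) dB_t. Integrating from 0 to t:
  X_t = x_0 * exp(-theta t) + sigma * int_0^t exp(-theta (t-s)) dB_s.
The Itô integral has mean 0 and (by the Itô isometry) variance sigma^2 * int_0^t exp(-2 theta (t - s)) ds = sigma^2 * (1 - exp(-2 theta t)) / (2 theta).
With theta = 8/5, sigma = 2*sqrt(2), x_0 = 5/3:
  E[X_t] = 5/3 * exp(-8/5 t) = 5*exp(-8*t/5)/3
  Var(X_t) = (2*sqrt(2))^2 * (1 - exp(-2*8/5 t)) / (2 * 8/5) = 5/2 - 5*exp(-16*t/5)/2.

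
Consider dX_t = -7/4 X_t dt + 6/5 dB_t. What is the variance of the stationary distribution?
lim Var(X_t) = 72/175

The OU SDE dX = -theta X dt + sigma dB admits the integrating factor exp(theta t): d(exp(theta t) X_t) = sigma exp(theta t) dB_t. Integrating from 0 to t gives X_t = x_0 * exp(-theta t) + sigma * int_0^t exp(-theta (t-s)) dB_s for any initial x_0. The Itô integral has variance (by the Itô isometry) sigma^2 * int_0^t exp(-2 theta (t - s)) ds = sigma^2 * (1 - exp(-2 theta t)) / (2 theta), independent of x_0.
With theta = 7/4, sigma = 6/5:
  Var(X_t) = (6/5)^2 * (1 - exp(-2*7/4 t)) / (2 * 7/4) = 72/175 - 72*exp(-7*t/2)/175.
As t -> infinity, exp(-2*7/4 t) -> 0, so the stationary variance is sigma^2 / (2 theta) = 72/175.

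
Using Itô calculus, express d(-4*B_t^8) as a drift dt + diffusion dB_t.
d(-4*B_t^8) = (-112*B_t^6) dt + (-32*B_t^7) dB_t

Itô's formula for f(B_t) gives d f(B_t) = f'(B_t) dB_t + (1/2) f''(B_t) dt. Compute derivatives of f(x) = -4*x^8:
  f'(x)  = -32*x^7
  f''(x) = -224*x^6
Substitute x = B_t and multiply the f'' term by 1/2:
  drift     = (1/2) * (-224*x^6) evaluated at B_t = -112*B_t^6
  diffusion = (-32*x^7) evaluated at B_t = -32*B_t^7
Therefore d(-4*B_t^8) = (-112*B_t^6) dt + (-32*B_t^7) dB_t.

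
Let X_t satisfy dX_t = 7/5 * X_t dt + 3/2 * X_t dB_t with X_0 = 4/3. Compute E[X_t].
E[X_t] = 4*exp(7*t/5)/3

For GBM dX = mu X dt + sigma X dB with X_0 = x_0, apply Itô to Y = log X: dY = (mu - sigma^2/2) dt + sigma dB, so Y_t = log(x_0) + (mu - sigma^2/2) t + sigma B_t and hence X_t = x_0 * exp((mu - sigma^2/2) t + sigma B_t).
With mu = 7/5, sigma = 3/2, x_0 = 4/3, this gives:
  X_t = 4/3 * exp((11/40) * t + (3/2) * B_t).
Since sigma*B_t ~ Normal(0, sigma^2 t), E[exp(sigma*B_t)] = exp(sigma^2 t / 2); so E[X_t] = x_0 * exp((mu - sigma^2/2) t) * exp(sigma^2 t / 2) = x_0 * exp(mu t) = 4*exp(7*t/5)/3.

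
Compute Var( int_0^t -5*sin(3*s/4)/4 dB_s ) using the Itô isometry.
Var = 25*t/32 - 25*sin(3*t/2)/48

The Itô integral of a deterministic integrand f(s) has mean 0 because each increment f(s) * (B_{s+ds} - B_s) has mean 0. By the Itô isometry:
  Var( int_0^t f(s) dB_s ) = E[ (int_0^t f(s) dB_s)^2 ] = int_0^t f(s)^2 ds.
Here f(s) = -5*sin(3*s/4)/4, so f(s)^2 = 25*sin(3*s/4)^2/16. Integrate:
  int_0^t (25*sin(3*s/4)^2/16) ds = 25*t/32 - 25*sin(3*t/2)/48.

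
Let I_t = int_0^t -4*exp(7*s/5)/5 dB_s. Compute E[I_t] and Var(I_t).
E[I_t] = 0; Var(I_t) = 8*exp(14*t/5)/35 - 8/35

The Itô integral of a deterministic integrand f(s) has mean 0 because each increment f(s) * (B_{s+ds} - B_s) has mean 0. By the Itô isometry:
  Var( int_0^t f(s) dB_s ) = E[ (int_0^t f(s) dB_s)^2 ] = int_0^t f(s)^2 ds.
Here f(s) = -4*exp(7*s/5)/5, so f(s)^2 = 16*exp(14*s/5)/25. Integrate:
  int_0^t (16*exp(14*s/5)/25) ds = 8*exp(14*t/5)/35 - 8/35.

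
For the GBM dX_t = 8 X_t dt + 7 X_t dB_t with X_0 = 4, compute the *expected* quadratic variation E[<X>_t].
E[<X>_t] = 784*exp(65*t)/65 - 784/65

<X>_t = int_0^t (7 * X_s)^2 ds. Taking expectation inside the integral: E[<X>_t] = 7^2 * int_0^t E[X_s^2] ds. For GBM, E[X_s^2] = x_0^2 * exp((2 mu + sigma^2) s). Integrating:
  E[<X>_t] = 7^2 * 4^2 * (exp((2*8 + 7^2) t) - 1) / (2*8 + 7^2)
           = 7^2 * 4^2 * (exp(65 t) - 1) / 65 = 784*exp(65*t)/65 - 784/65.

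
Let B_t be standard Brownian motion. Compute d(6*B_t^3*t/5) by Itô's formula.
d(6*B_t^3*t/5) = (6*B_t*(B_t^2 + 3*t)/5) dt + (18*B_t^2*t/5) dB_t

Itô's formula for f(t, x): d f(t, B_t) = (f_t + (1/2) f_xx) dt + f_x dB_t. Compute partials of f(t, x) = 6*t*x^3/5:
  f_t(t,x)  = 6*x^3/5
  f_x(t,x)  = 18*t*x^2/5
  f_xx(t,x) = 36*t*x/5
Assemble drift = f_t + (1/2) f_xx = 6*x*(3*t + x^2)/5 and diffusion = f_x = 18*t*x^2/5. Substituting x = B_t:
  d(6*B_t^3*t/5) = (6*B_t*(B_t^2 + 3*t)/5) dt + (18*B_t^2*t/5) dB_t.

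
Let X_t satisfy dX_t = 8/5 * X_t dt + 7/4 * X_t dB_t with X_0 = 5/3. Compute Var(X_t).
Var(X_t) = 25*(exp(49*t/16) - 1)*exp(16*t/5)/9

For GBM dX = mu X dt + sigma X dB with X_0 = x_0, apply Itô to Y = log X: dY = (mu - sigma^2/2) dt + sigma dB, so Y_t = log(x_0) + (mu - sigma^2/2) t + sigma B_t and hence X_t = x_0 * exp((mu - sigma^2/2) t + sigma B_t).
With mu = 8/5, sigma = 7/4, x_0 = 5/3, this gives:
  X_t = 5/3 * exp((11/160) * t + (7/4) * B_t).
Since sigma*B_t ~ Normal(0, sigma^2 t), E[exp(sigma*B_t)] = exp(sigma^2 t / 2); so E[X_t] = x_0 * exp((mu - sigma^2/2) t) * exp(sigma^2 t / 2) = x_0 * exp(mu t) = 5*exp(8*t/5)/3.
Var(X_t) = E[X_t^2] - (E[X_t])^2 = x_0^2 * exp(2 mu t) * (exp(sigma^2 t) - 1) = 25*(exp(49*t/16) - 1)*exp(16*t/5)/9.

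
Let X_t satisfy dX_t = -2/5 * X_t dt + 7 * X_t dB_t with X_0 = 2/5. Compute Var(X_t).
Var(X_t) = (4*exp(49*t) - 4)*exp(-4*t/5)/25

For GBM dX = mu X dt + sigma X dB with X_0 = x_0, apply Itô to Y = log X: dY = (mu - sigma^2/2) dt + sigma dB, so Y_t = log(x_0) + (mu - sigma^2/2) t + sigma B_t and hence X_t = x_0 * exp((mu - sigma^2/2) t + sigma B_t).
With mu = -2/5, sigma = 7, x_0 = 2/5, this gives:
  X_t = 2/5 * exp((-249/10) * t + (7) * B_t).
Since sigma*B_t ~ Normal(0, sigma^2 t), E[exp(sigma*B_t)] = exp(sigma^2 t / 2); so E[X_t] = x_0 * exp((mu - sigma^2/2) t) * exp(sigma^2 t / 2) = x_0 * exp(mu t) = 2*exp(-2*t/5)/5.
Var(X_t) = E[X_t^2] - (E[X_t])^2 = x_0^2 * exp(2 mu t) * (exp(sigma^2 t) - 1) = (4*exp(49*t) - 4)*exp(-4*t/5)/25.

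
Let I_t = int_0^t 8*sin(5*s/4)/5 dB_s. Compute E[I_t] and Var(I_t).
E[I_t] = 0; Var(I_t) = 32*t/25 - 64*sin(5*t/2)/125

The Itô integral of a deterministic integrand f(s) has mean 0 because each increment f(s) * (B_{s+ds} - B_s) has mean 0. By the Itô isometry:
  Var( int_0^t f(s) dB_s ) = E[ (int_0^t f(s) dB_s)^2 ] = int_0^t f(s)^2 ds.
Here f(s) = 8*sin(5*s/4)/5, so f(s)^2 = 64*sin(5*s/4)^2/25. Integrate:
  int_0^t (64*sin(5*s/4)^2/25) ds = 32*t/25 - 64*sin(5*t/2)/125.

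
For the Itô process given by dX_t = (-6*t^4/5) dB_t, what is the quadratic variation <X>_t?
<X>_t = 4*t^9/25

For an Itô process dX_t = a(t) dt + b(t) dB_t, the quadratic variation is <X>_t = int_0^t b(s)^2 ds (the drift term does not contribute). Here b(s) = -6*s^4/5, so
  b(s)^2 = 36*s^8/25.
Integrating from 0 to t:
  <X>_t = int_0^t (36*s^8/25) ds = 4*t^9/25.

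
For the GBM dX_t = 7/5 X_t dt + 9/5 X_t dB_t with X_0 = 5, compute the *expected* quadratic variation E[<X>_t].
E[<X>_t] = 2025*exp(151*t/25)/151 - 2025/151

<X>_t = int_0^t ((9/5) * X_s)^2 ds. Taking expectation inside the integral: E[<X>_t] = (9/5)^2 * int_0^t E[X_s^2] ds. For GBM, E[X_s^2] = x_0^2 * exp((2 mu + sigma^2) s). Integrating:
  E[<X>_t] = (9/5)^2 * 5^2 * (exp((2*(7/5) + (9/5)^2) t) - 1) / (2*(7/5) + (9/5)^2)
           = (9/5)^2 * 5^2 * (exp((151/25) t) - 1) / (151/25) = 2025*exp(151*t/25)/151 - 2025/151.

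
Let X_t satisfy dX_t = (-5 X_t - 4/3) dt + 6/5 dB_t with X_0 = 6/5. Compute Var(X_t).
Var(X_t) = 18/125 - 18*exp(-10*t)/125

The variance V(t) = Var(X_t) satisfies V'(t) = 2 a V(t) + c^2 with V(0) = 0 (drift coefficient is linear in X, diffusion is constant). With a = -5, c = 6/5, the solution is
  V(t) = (c^2 / (2 a)) * (exp(2 a t) - 1)
       = ((6/5)^2 / (2*(-5))) * (exp((-10) t) - 1)
       = 18/125 - 18*exp(-10*t)/125.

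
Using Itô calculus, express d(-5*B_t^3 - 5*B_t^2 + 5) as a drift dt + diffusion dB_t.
d(-5*B_t^3 - 5*B_t^2 + 5) = (-15*B_t - 5) dt + (5*B_t*(-3*B_t - 2)) dB_t

Itô's formula for f(B_t) gives d f(B_t) = f'(B_t) dB_t + (1/2) f''(B_t) dt. Compute derivatives of f(x) = -5*x^3 - 5*x^2 + 5:
  f'(x)  = 5*x*(-3*x - 2)
  f''(x) = -30*x - 10
Substitute x = B_t and multiply the f'' term by 1/2:
  drift     = (1/2) * (-30*x - 10) evaluated at B_t = -15*B_t - 5
  diffusion = (5*x*(-3*x - 2)) evaluated at B_t = 5*B_t*(-3*B_t - 2)
Therefore d(-5*B_t^3 - 5*B_t^2 + 5) = (-15*B_t - 5) dt + (5*B_t*(-3*B_t - 2)) dB_t.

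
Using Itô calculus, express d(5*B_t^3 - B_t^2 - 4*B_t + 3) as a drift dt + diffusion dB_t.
d(5*B_t^3 - B_t^2 - 4*B_t + 3) = (15*B_t - 1) dt + (15*B_t^2 - 2*B_t - 4) dB_t

Itô's formula for f(B_t) gives d f(B_t) = f'(B_t) dB_t + (1/2) f''(B_t) dt. Compute derivatives of f(x) = 5*x^3 - x^2 - 4*x + 3:
  f'(x)  = 15*x^2 - 2*x - 4
  f''(x) = 30*x - 2
Substitute x = B_t and multiply the f'' term by 1/2:
  drift     = (1/2) * (30*x - 2) evaluated at B_t = 15*B_t - 1
  diffusion = (15*x^2 - 2*x - 4) evaluated at B_t = 15*B_t^2 - 2*B_t - 4
Therefore d(5*B_t^3 - B_t^2 - 4*B_t + 3) = (15*B_t - 1) dt + (15*B_t^2 - 2*B_t - 4) dB_t.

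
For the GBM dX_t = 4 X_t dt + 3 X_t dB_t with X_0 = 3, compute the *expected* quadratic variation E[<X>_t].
E[<X>_t] = 81*exp(17*t)/17 - 81/17

<X>_t = int_0^t (3 * X_s)^2 ds. Taking expectation inside the integral: E[<X>_t] = 3^2 * int_0^t E[X_s^2] ds. For GBM, E[X_s^2] = x_0^2 * exp((2 mu + sigma^2) s). Integrating:
  E[<X>_t] = 3^2 * 3^2 * (exp((2*4 + 3^2) t) - 1) / (2*4 + 3^2)
           = 3^2 * 3^2 * (exp(17 t) - 1) / 17 = 81*exp(17*t)/17 - 81/17.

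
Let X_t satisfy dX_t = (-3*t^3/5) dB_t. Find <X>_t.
<X>_t = 9*t^7/175

For an Itô process dX_t = a(t) dt + b(t) dB_t, the quadratic variation is <X>_t = int_0^t b(s)^2 ds (the drift term does not contribute). Here b(s) = -3*s^3/5, so
  b(s)^2 = 9*s^6/25.
Integrating from 0 to t:
  <X>_t = int_0^t (9*s^6/25) ds = 9*t^7/175.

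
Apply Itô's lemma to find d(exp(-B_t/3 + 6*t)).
d(exp(-B_t/3 + 6*t)) = (109*exp(-B_t/3 + 6*t)/18) dt + (-exp(-B_t/3 + 6*t)/3) dB_t

Itô's formula for f(t, x): d f(t, B_t) = (f_t + (1/2) f_xx) dt + f_x dB_t. Compute partials of f(t, x) = exp(6*t - x/3):
  f_t(t,x)  = 6*exp(6*t - x/3)
  f_x(t,x)  = -exp(6*t - x/3)/3
  f_xx(t,x) = exp(6*t - x/3)/9
Assemble drift = f_t + (1/2) f_xx = 109*exp(6*t - x/3)/18 and diffusion = f_x = -exp(6*t - x/3)/3. Substituting x = B_t:
  d(exp(-B_t/3 + 6*t)) = (109*exp(-B_t/3 + 6*t)/18) dt + (-exp(-B_t/3 + 6*t)/3) dB_t.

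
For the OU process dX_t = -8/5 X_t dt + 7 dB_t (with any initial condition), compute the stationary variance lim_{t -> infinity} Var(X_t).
lim Var(X_t) = 245/16

The OU SDE dX = -theta X dt + sigma dB admits the integrating factor exp(theta t): d(exp(theta t) X_t) = sigma exp(theta t) dB_t. Integrating from 0 to t gives X_t = x_0 * exp(-theta t) + sigma * int_0^t exp(-theta (t-s)) dB_s for any initial x_0. The Itô integral has variance (by the Itô isometry) sigma^2 * int_0^t exp(-2 theta (t - s)) ds = sigma^2 * (1 - exp(-2 theta t)) / (2 theta), independent of x_0.
With theta = 8/5, sigma = 7:
  Var(X_t) = (7)^2 * (1 - exp(-2*8/5 t)) / (2 * 8/5) = 245/16 - 245*exp(-16*t/5)/16.
As t -> infinity, exp(-2*8/5 t) -> 0, so the stationary variance is sigma^2 / (2 theta) = 245/16.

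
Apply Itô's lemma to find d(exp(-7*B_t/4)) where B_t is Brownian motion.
d(exp(-7*B_t/4)) = (49*exp(-7*B_t/4)/32) dt + (-7*exp(-7*B_t/4)/4) dB_t

Itô's formula for f(B_t) gives d f(B_t) = f'(B_t) dB_t + (1/2) f''(B_t) dt. Compute derivatives of f(x) = exp(-7*x/4):
  f'(x)  = -7*exp(-7*x/4)/4
  f''(x) = 49*exp(-7*x/4)/16
Substitute x = B_t and multiply the f'' term by 1/2:
  drift     = (1/2) * (49*exp(-7*x/4)/16) evaluated at B_t = 49*exp(-7*B_t/4)/32
  diffusion = (-7*exp(-7*x/4)/4) evaluated at B_t = -7*exp(-7*B_t/4)/4
Therefore d(exp(-7*B_t/4)) = (49*exp(-7*B_t/4)/32) dt + (-7*exp(-7*B_t/4)/4) dB_t.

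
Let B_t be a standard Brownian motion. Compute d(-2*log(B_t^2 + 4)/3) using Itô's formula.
d(-2*log(B_t^2 + 4)/3) = (2*(B_t^2 - 4)/(3*(B_t^2 + 4)^2)) dt + (-4*B_t/(3*B_t^2 + 12)) dB_t

Itô's formula for f(B_t) gives d f(B_t) = f'(B_t) dB_t + (1/2) f''(B_t) dt. Compute derivatives of f(x) = -2*log(x^2 + 4)/3:
  f'(x)  = -4*x/(3*x^2 + 12)
  f''(x) = 4*(x^2 - 4)/(3*(x^2 + 4)^2)
Substitute x = B_t and multiply the f'' term by 1/2:
  drift     = (1/2) * (4*(x^2 - 4)/(3*(x^2 + 4)^2)) evaluated at B_t = 2*(B_t^2 - 4)/(3*(B_t^2 + 4)^2)
  diffusion = (-4*x/(3*x^2 + 12)) evaluated at B_t = -4*B_t/(3*B_t^2 + 12)
Therefore d(-2*log(B_t^2 + 4)/3) = (2*(B_t^2 - 4)/(3*(B_t^2 + 4)^2)) dt + (-4*B_t/(3*B_t^2 + 12)) dB_t.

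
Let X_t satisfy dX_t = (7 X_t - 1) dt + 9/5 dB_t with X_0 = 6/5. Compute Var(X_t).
Var(X_t) = 81*exp(14*t)/350 - 81/350

The variance V(t) = Var(X_t) satisfies V'(t) = 2 a V(t) + c^2 with V(0) = 0 (drift coefficient is linear in X, diffusion is constant). With a = 7, c = 9/5, the solution is
  V(t) = (c^2 / (2 a)) * (exp(2 a t) - 1)
       = ((9/5)^2 / (2*7)) * (exp(14 t) - 1)
       = 81*exp(14*t)/350 - 81/350.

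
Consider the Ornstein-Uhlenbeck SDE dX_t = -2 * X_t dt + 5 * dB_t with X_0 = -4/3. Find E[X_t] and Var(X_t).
E[X_t] = -4*exp(-2*t)/3; Var(X_t) = 25/4 - 25*exp(-4*t)/4

The OU SDE dX = -theta X dt + sigma dB admits the integrating factor exp(theta t): d(exp(theta t) X_t) = sigma exp(theta t) dB_t. Integrating from 0 to t:
  X_t = x_0 * exp(-theta t) + sigma * int_0^t exp(-theta (t-s)) dB_s.
The Itô integral has mean 0 and (by the Itô isometry) variance sigma^2 * int_0^t exp(-2 theta (t - s)) ds = sigma^2 * (1 - exp(-2 theta t)) / (2 theta).
With theta = 2, sigma = 5, x_0 = -4/3:
  E[X_t] = -4/3 * exp(-2 t) = -4*exp(-2*t)/3
  Var(X_t) = (5)^2 * (1 - exp(-2*2 t)) / (2 * 2) = 25/4 - 25*exp(-4*t)/4.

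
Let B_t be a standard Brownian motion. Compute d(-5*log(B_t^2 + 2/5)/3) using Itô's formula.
d(-5*log(B_t^2 + 2/5)/3) = (25*(5*B_t^2 - 2)/(3*(5*B_t^2 + 2)^2)) dt + (-50*B_t/(15*B_t^2 + 6)) dB_t

Itô's formula for f(B_t) gives d f(B_t) = f'(B_t) dB_t + (1/2) f''(B_t) dt. Compute derivatives of f(x) = -5*log(x^2 + 2/5)/3:
  f'(x)  = -50*x/(15*x^2 + 6)
  f''(x) = 50*(5*x^2 - 2)/(3*(5*x^2 + 2)^2)
Substitute x = B_t and multiply the f'' term by 1/2:
  drift     = (1/2) * (50*(5*x^2 - 2)/(3*(5*x^2 + 2)^2)) evaluated at B_t = 25*(5*B_t^2 - 2)/(3*(5*B_t^2 + 2)^2)
  diffusion = (-50*x/(15*x^2 + 6)) evaluated at B_t = -50*B_t/(15*B_t^2 + 6)
Therefore d(-5*log(B_t^2 + 2/5)/3) = (25*(5*B_t^2 - 2)/(3*(5*B_t^2 + 2)^2)) dt + (-50*B_t/(15*B_t^2 + 6)) dB_t.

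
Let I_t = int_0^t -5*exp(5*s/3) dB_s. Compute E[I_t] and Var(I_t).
E[I_t] = 0; Var(I_t) = 15*exp(10*t/3)/2 - 15/2

The Itô integral of a deterministic integrand f(s) has mean 0 because each increment f(s) * (B_{s+ds} - B_s) has mean 0. By the Itô isometry:
  Var( int_0^t f(s) dB_s ) = E[ (int_0^t f(s) dB_s)^2 ] = int_0^t f(s)^2 ds.
Here f(s) = -5*exp(5*s/3), so f(s)^2 = 25*exp(10*s/3). Integrate:
  int_0^t (25*exp(10*s/3)) ds = 15*exp(10*t/3)/2 - 15/2.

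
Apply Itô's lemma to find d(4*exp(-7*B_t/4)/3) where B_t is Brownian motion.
d(4*exp(-7*B_t/4)/3) = (49*exp(-7*B_t/4)/24) dt + (-7*exp(-7*B_t/4)/3) dB_t

Itô's formula for f(B_t) gives d f(B_t) = f'(B_t) dB_t + (1/2) f''(B_t) dt. Compute derivatives of f(x) = 4*exp(-7*x/4)/3:
  f'(x)  = -7*exp(-7*x/4)/3
  f''(x) = 49*exp(-7*x/4)/12
Substitute x = B_t and multiply the f'' term by 1/2:
  drift     = (1/2) * (49*exp(-7*x/4)/12) evaluated at B_t = 49*exp(-7*B_t/4)/24
  diffusion = (-7*exp(-7*x/4)/3) evaluated at B_t = -7*exp(-7*B_t/4)/3
Therefore d(4*exp(-7*B_t/4)/3) = (49*exp(-7*B_t/4)/24) dt + (-7*exp(-7*B_t/4)/3) dB_t.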